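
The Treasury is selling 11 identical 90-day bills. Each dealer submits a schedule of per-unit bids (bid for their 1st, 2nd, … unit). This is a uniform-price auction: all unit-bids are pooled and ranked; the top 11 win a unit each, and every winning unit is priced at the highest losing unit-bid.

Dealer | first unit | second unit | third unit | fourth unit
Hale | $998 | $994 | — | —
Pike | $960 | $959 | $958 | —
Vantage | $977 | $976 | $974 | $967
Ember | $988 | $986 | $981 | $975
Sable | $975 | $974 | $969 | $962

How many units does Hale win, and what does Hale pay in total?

All unit-bids, highest first — top 11: 998 (Hale-1), 994 (Hale-2), 988 (Ember-1), 986 (Ember-2), 981 (Ember-3), 977 (Vantage-1), 976 (Vantage-2), 975 (Ember-4), 975 (Sable-1), 974 (Vantage-3), 974 (Sable-2)
Highest rejected unit-bid = $969.
Hale wins 2 unit(s) at $969 each.

Hale: 2 units, pays $1,938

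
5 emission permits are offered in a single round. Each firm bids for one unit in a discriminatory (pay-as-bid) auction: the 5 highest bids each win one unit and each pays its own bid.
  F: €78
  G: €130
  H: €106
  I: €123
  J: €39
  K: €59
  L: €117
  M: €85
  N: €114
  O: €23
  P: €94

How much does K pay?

Ordering the bids: 130 (G), 123 (I), 117 (L), 114 (N), 106 (H), 94 (P), 85 (M), …
Top 5: G, I, L, N, H.
K does not win → €0.

K pays €0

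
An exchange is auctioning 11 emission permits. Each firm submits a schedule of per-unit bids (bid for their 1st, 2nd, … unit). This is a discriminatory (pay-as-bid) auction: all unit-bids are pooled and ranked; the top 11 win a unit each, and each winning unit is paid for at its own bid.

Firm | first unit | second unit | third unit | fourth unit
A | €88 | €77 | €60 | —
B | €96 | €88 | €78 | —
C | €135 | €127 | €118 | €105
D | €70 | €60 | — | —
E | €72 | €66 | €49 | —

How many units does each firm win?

All unit-bids, highest first — top 11: 135 (C-1), 127 (C-2), 118 (C-3), 105 (C-4), 96 (B-1), 88 (A-1), 88 (B-2), 78 (B-3), 77 (A-2), 72 (E-1), 70 (D-1)
Next rejected bid: €66 (not a price — pay-as-bid).
Allocation: A 2, B 3, C 4, D 1, E 1.

A 2, B 3, C 4, D 1, E 1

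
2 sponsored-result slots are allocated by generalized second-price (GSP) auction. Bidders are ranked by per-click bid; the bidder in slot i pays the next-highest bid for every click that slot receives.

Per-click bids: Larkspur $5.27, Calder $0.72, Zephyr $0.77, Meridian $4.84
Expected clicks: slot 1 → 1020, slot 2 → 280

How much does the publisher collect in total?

Sorting advertisers: $5.27 (Larkspur) > $4.84 (Meridian) > $0.77 (Zephyr) > …
Slot 1: Larkspur pays $4.84 × 1020 = $4936.80
Slot 2: Meridian pays $0.77 × 280 = $215.60
Total = $5152.40

Total revenue: $5152.40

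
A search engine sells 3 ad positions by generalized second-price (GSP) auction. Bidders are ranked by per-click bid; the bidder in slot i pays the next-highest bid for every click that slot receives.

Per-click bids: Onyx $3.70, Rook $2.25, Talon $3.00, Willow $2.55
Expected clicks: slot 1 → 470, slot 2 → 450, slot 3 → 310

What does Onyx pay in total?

Onyx pays $1410.00

Ranked by bid: $3.70 (Onyx) > $3.00 (Talon) > $2.55 (Willow) > $2.25 (Rook)
Onyx holds slot 1 → pays next bid $3.00 × 470 clicks = $1410.00.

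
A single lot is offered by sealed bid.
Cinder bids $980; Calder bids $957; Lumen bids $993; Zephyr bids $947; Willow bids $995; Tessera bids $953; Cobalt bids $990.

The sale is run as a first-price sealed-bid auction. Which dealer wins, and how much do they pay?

Sorting bids: 995 (Willow) > 993 (Lumen) > 990 (Cobalt) > 980 (Cinder) > 957 (Calder) > 953 (Tessera) > …
Willow is highest → pays own bid, $995.

Willow pays $995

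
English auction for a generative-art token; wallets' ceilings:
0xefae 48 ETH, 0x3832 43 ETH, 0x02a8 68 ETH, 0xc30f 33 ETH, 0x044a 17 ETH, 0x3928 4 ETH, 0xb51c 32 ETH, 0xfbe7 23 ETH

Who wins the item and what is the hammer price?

Rule: the price rises until one bidder remains; the winner pays the price at which the last rival dropped out.
Sorting limits: 68 (0x02a8) > 48 (0xefae) > 43 (0x3832) > 33 (0xc30f) > 32 (0xb51c) > 23 (0xfbe7) > …
0xefae is the last rival to drop out, at 48 ETH; 0x02a8 remains and wins at that price.

0x02a8 wins at 48 ETH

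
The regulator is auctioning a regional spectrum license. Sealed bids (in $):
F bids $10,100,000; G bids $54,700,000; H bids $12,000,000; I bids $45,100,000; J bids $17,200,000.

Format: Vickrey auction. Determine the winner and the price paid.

Rule: the highest bidder wins and pays the second-highest bid.
Bids in order: 54,700,000 (G) > 45,100,000 (I) > 17,200,000 (J) > 12,000,000 (H) > 10,100,000 (F)
Second-price: G pays I's bid of $45,100,000.

G pays $45,100,000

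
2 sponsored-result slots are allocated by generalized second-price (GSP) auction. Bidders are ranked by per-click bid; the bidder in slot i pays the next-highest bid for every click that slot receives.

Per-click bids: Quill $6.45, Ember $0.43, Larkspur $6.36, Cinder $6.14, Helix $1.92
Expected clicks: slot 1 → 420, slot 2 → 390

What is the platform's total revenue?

Total revenue: $5065.80

Sorting advertisers: $6.45 (Quill) > $6.36 (Larkspur) > $6.14 (Cinder) > …
Slot 1: Quill pays $6.36 × 420 = $2671.20
Slot 2: Larkspur pays $6.14 × 390 = $2394.60
Total = $5065.80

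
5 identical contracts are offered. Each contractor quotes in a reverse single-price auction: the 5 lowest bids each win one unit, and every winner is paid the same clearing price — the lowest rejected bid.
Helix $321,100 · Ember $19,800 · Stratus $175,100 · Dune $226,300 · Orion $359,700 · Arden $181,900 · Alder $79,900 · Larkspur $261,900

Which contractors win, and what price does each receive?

Ember, Alder, Stratus, Arden, Dune; each is paid $261,900

Bids ranked low→high: 19,800 (Ember), 79,900 (Alder), 175,100 (Stratus), 181,900 (Arden), 226,300 (Dune), 261,900 (Larkspur), 321,100 (Helix), …
Lowest 5: Ember, Alder, Stratus, Arden, Dune.
Clearing price = lowest rejected bid = $261,900.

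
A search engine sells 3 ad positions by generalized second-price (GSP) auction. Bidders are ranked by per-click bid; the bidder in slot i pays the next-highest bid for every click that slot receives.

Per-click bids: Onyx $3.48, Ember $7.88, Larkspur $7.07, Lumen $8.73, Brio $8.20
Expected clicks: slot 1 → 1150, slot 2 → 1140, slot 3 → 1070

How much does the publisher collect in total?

Total revenue: $25978.10

Per-click bids in order: $8.73 (Lumen) > $8.20 (Brio) > $7.88 (Ember) > $7.07 (Larkspur) > …
Slot 1: Lumen pays $8.20 × 1150 = $9430.00
Slot 2: Brio pays $7.88 × 1140 = $8983.20
Slot 3: Ember pays $7.07 × 1070 = $7564.90
Total = $25978.10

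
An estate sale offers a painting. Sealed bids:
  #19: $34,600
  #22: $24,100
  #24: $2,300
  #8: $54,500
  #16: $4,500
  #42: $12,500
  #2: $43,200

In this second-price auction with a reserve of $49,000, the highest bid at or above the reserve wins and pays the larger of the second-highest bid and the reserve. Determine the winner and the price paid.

Bids in order: 54,500 (#8) > 43,200 (#2) > 34,600 (#19) > 24,100 (#22) > 12,500 (#42) > 4,500 (#16) > …
Highest eligible bid: #8 at $54,500.
Second-highest bid $43,200 is below the reserve $49,000, so the reserve binds → payment $49,000.

#8 pays $49,000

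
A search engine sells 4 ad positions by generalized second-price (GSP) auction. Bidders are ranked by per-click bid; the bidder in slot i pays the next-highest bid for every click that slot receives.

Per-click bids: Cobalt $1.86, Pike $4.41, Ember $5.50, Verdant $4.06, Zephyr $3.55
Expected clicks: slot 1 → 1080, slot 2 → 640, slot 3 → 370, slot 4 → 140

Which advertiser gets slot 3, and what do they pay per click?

Per-click bids in order: $5.50 (Ember) > $4.41 (Pike) > $4.06 (Verdant) > $3.55 (Zephyr) > $1.86 (Cobalt)
Slot 3 goes to the third-ranked bidder, Verdant, who pays the next bid down: $3.55/click.

Verdant; $3.55 per click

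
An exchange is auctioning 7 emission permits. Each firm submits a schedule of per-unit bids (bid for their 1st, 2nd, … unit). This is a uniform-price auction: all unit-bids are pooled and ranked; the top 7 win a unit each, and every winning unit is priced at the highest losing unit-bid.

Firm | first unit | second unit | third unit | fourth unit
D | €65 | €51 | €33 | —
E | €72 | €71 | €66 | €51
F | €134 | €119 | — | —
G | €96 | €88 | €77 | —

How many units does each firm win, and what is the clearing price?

All unit-bids, highest first — top 7: 134 (F-1), 119 (F-2), 96 (G-1), 88 (G-2), 77 (G-3), 72 (E-1), 71 (E-2)
First bid not allocated: €66.
Allocation: E 2, F 2, G 3.

E 2, F 2, G 3; clearing price €66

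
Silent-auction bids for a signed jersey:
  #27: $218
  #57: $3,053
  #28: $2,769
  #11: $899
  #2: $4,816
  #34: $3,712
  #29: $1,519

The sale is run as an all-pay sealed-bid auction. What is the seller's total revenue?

Total revenue: $16,986

All-pay sealed-bid auction: the highest bidder wins the item, but every bidder pays their own bid.
Bids in order: 4,816 (#2) > 3,712 (#34) > 3,053 (#57) > 2,769 (#28) > 1,519 (#29) > 899 (#11) > …
Every bidder forfeits their bid regardless of winning.
Revenue = 218 + 3,053 + 2,769 + 899 + 4,816 + 3,712 + 1,519 = $16,986.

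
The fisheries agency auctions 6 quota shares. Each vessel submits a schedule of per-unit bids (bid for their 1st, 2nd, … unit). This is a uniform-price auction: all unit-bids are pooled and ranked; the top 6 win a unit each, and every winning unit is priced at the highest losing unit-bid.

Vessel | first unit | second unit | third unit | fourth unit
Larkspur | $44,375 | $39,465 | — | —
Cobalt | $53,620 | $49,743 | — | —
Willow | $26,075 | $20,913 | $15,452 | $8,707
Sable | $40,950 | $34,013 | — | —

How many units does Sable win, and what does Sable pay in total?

Sable: 2 units, pays $52,150

Pooled unit-bids ranked (top 6): 53,620 (Cobalt-1), 49,743 (Cobalt-2), 44,375 (Larkspur-1), 40,950 (Sable-1), 39,465 (Larkspur-2), 34,013 (Sable-2)
First bid not allocated: $26,075.
Sable wins 2 unit(s) at $26,075 each.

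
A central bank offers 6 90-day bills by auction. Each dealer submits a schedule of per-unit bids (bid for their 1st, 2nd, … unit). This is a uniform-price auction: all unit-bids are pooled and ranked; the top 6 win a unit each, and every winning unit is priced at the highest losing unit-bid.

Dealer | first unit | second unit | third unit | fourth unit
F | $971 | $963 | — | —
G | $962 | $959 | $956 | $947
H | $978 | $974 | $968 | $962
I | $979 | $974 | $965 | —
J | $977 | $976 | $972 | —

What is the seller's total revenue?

Total revenue: $5,832

Pooled unit-bids ranked (top 6): 979 (I-1), 978 (H-1), 977 (J-1), 976 (J-2), 974 (H-2), 974 (I-2)
First bid not allocated: $972.
Allocation: H 2, I 2, J 2. Every unit priced at $972.
Revenue = 6 × 972 = $5,832.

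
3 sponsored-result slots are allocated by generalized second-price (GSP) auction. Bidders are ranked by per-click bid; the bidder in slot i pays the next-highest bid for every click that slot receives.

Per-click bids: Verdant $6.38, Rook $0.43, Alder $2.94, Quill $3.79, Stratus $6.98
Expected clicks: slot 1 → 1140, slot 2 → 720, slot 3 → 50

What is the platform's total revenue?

Total revenue: $10149.00

Sorting advertisers: $6.98 (Stratus) > $6.38 (Verdant) > $3.79 (Quill) > $2.94 (Alder) > …
Slot 1: Stratus pays $6.38 × 1140 = $7273.20
Slot 2: Verdant pays $3.79 × 720 = $2728.80
Slot 3: Quill pays $2.94 × 50 = $147.00
Total = $10149.00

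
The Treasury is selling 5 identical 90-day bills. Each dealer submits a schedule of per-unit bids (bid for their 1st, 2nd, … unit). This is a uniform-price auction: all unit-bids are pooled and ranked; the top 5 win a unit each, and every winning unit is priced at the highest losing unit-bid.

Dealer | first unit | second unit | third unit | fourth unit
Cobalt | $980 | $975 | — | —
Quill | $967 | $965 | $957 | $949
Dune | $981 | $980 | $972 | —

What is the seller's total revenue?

Merging the schedules and taking the best 5: 981 (Dune-1), 980 (Cobalt-1), 980 (Dune-2), 975 (Cobalt-2), 972 (Dune-3)
Highest rejected unit-bid = $967.
Allocation: Cobalt 2, Dune 3. Every unit priced at $967.
Revenue = 5 × 967 = $4,835.

Total revenue: $4,835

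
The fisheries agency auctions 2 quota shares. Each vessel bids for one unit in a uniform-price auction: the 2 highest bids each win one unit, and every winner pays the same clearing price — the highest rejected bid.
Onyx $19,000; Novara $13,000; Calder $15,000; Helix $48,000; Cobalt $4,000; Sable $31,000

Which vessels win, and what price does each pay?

Bids ranked high→low: 48,000 (Helix), 31,000 (Sable), 19,000 (Onyx), 15,000 (Calder), …
The 2 highest are Helix, Sable.
Highest unsuccessful bid: $19,000 → clearing price.

Helix, Sable; each pays $19,000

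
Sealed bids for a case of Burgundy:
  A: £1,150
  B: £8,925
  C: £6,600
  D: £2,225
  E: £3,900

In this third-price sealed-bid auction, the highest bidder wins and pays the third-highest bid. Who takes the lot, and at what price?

B pays £3,900

Third-price sealed-bid auction: the highest bidder wins and pays the third-highest bid.
Bids ranked: 8,925 (B) > 6,600 (C) > 3,900 (E) > 2,225 (D) > 1,150 (A)
B is highest; pays the third-highest bid, £3,900.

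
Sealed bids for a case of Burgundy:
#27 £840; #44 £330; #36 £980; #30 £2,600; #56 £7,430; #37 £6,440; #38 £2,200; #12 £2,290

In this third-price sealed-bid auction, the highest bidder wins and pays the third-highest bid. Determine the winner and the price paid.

Bids in order: 7,430 (#56) > 6,440 (#37) > 2,600 (#30) > 2,290 (#12) > 2,200 (#38) > 980 (#36) > …
#56 wins; payment is bid #3 in the ranking = £2,600.

#56 pays £2,600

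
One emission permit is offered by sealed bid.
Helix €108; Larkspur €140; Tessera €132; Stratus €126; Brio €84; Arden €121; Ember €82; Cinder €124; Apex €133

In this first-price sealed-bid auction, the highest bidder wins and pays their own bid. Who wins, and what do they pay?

Sorting bids: 140 (Larkspur) > 133 (Apex) > 132 (Tessera) > 126 (Stratus) > 124 (Cinder) > 121 (Arden) > …
Larkspur has the highest bid and pays exactly that: €140.

Larkspur pays €140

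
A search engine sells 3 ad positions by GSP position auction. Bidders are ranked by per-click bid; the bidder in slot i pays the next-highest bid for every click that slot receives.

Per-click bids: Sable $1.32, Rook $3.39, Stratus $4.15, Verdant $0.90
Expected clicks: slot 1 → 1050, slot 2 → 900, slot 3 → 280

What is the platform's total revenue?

Total revenue: $4999.50

Per-click bids in order: $4.15 (Stratus) > $3.39 (Rook) > $1.32 (Sable) > $0.90 (Verdant)
Slot 1: Stratus pays $3.39 × 1050 = $3559.50
Slot 2: Rook pays $1.32 × 900 = $1188.00
Slot 3: Sable pays $0.90 × 280 = $252.00
Total = $4999.50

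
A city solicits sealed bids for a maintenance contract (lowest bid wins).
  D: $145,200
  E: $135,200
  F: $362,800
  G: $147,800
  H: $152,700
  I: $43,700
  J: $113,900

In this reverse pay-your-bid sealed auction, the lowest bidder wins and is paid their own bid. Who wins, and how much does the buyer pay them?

Reverse pay-your-bid sealed auction: the lowest bidder wins and is paid their own bid.
Bids in order: 43,700 (I) < 113,900 (J) < 135,200 (E) < 145,200 (D) < 147,800 (G) < 152,700 (H) < …
I has the lowest bid and is paid exactly that: $43,700.

I is paid $43,700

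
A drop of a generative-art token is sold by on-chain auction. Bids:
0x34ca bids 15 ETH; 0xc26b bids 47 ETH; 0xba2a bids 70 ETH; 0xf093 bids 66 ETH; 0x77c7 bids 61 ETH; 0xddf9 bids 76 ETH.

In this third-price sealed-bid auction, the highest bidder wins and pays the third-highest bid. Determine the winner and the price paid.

Rule: the highest bidder wins and pays the third-highest bid.
Bids in order: 76 (0xddf9) > 70 (0xba2a) > 66 (0xf093) > 61 (0x77c7) > 47 (0xc26b) > 15 (0x34ca)
0xddf9 is highest; pays the third-highest bid, 66 ETH.

0xddf9 pays 66 ETH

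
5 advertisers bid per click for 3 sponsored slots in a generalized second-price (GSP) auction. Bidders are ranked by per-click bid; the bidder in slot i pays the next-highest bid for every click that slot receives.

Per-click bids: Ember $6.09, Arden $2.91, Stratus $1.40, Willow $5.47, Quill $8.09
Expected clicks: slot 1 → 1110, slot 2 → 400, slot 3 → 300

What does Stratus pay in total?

Stratus pays $0.00

Sorting advertisers: $8.09 (Quill) > $6.09 (Ember) > $5.47 (Willow) > $2.91 (Arden) > …
Stratus ranks below slot 3 → no slot, pays nothing.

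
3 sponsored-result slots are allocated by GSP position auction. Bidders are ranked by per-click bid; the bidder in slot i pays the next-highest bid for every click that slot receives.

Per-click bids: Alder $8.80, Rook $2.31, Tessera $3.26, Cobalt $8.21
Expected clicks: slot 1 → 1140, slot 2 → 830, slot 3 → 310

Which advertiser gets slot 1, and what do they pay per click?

Per-click bids in order: $8.80 (Alder) > $8.21 (Cobalt) > $3.26 (Tessera) > $2.31 (Rook)
Slot 1 goes to the first-ranked bidder, Alder, who pays the next bid down: $8.21/click.

Alder; $8.21 per click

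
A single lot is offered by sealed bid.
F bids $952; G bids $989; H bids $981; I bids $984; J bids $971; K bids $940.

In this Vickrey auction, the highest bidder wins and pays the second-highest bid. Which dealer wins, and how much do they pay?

Vickrey auction: the highest bidder wins and pays the second-highest bid.
Bids in order: 989 (G) > 984 (I) > 981 (H) > 971 (J) > 952 (F) > 940 (K)
G wins with the highest bid; price is set by the runner-up at $984.

G pays $984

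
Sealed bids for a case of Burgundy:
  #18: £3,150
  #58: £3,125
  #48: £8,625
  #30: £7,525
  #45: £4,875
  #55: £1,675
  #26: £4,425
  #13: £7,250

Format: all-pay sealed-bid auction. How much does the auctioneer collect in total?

All-pay sealed-bid auction: the highest bidder wins the item, but every bidder pays their own bid.
Sorting bids: 8,625 (#48) > 7,525 (#30) > 7,250 (#13) > 4,875 (#45) > 4,425 (#26) > 3,150 (#18) > …
Every bidder forfeits their bid regardless of winning.
Revenue = 3,150 + 3,125 + 8,625 + 7,525 + 4,875 + 1,675 + 4,425 + 7,250 = £40,650.

Total revenue: £40,650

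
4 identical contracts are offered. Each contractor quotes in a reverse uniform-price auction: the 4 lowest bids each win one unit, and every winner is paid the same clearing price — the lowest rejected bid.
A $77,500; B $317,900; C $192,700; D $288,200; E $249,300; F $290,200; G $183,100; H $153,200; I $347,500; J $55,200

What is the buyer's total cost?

Total cost: $770,800

Bids ranked low→high: 55,200 (J), 77,500 (A), 153,200 (H), 183,100 (G), 192,700 (C), 249,300 (E), …
The 4 lowest are J, A, H, G.
First losing bid is C's $192,700, which sets the uniform price.
Total cost = 4 × $192,700 = $770,800.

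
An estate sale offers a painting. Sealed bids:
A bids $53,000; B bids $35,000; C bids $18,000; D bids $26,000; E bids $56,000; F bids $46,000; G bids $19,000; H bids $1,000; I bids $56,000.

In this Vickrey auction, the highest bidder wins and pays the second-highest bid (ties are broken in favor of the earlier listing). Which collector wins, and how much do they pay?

Rule: the highest bidder wins and pays the second-highest bid.
Bids in order: 56,000 (E) > 56,000 (I) > 53,000 (A) > 46,000 (F) > 35,000 (B) > 26,000 (D) > …
E and I tie at $56,000; tie-break gives it to E.
E wins with the highest bid; price is set by the runner-up at $56,000.

E pays $56,000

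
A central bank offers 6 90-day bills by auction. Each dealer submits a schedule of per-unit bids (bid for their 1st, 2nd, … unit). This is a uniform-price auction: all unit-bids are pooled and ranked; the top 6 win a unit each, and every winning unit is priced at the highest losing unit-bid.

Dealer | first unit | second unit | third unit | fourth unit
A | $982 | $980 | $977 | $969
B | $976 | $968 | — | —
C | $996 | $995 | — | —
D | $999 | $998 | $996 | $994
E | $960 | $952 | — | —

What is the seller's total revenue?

Pooled unit-bids ranked (top 6): 999 (D-1), 998 (D-2), 996 (C-1), 996 (D-3), 995 (C-2), 994 (D-4)
The (k+1)-th unit-bid is $982.
Allocation: C 2, D 4. Every unit priced at $982.
Revenue = 6 × 982 = $5,892.

Total revenue: $5,892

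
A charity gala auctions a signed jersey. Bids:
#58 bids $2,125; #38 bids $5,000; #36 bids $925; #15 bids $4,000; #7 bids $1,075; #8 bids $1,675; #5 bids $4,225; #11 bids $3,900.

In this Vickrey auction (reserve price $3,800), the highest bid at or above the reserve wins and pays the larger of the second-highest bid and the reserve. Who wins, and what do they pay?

#38 pays $4,225

Bids ranked: 5,000 (#38) > 4,225 (#5) > 4,000 (#15) > 3,900 (#11) > 2,125 (#58) > 1,675 (#8) > …
#38 has the top bid at or above the reserve ($5,000).
Second-highest bid $4,225 exceeds the reserve $3,800 → payment $4,225.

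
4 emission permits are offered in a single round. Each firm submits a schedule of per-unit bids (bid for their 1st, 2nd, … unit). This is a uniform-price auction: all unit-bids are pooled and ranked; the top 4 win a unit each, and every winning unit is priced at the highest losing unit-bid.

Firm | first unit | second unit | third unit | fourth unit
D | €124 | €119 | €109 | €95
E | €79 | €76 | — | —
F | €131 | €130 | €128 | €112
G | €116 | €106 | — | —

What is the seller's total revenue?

Pooled unit-bids ranked (top 4): 131 (F-1), 130 (F-2), 128 (F-3), 124 (D-1)
Highest rejected unit-bid = €119.
Allocation: D 1, F 3. Every unit priced at €119.
Revenue = 4 × 119 = €476.

Total revenue: €476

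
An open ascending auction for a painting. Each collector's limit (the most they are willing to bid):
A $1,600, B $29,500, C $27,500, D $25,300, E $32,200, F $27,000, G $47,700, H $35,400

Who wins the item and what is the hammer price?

G wins at $35,400

Rule: the price rises until one bidder remains; the winner pays the price at which the last rival dropped out.
Limits ranked: 47,700 (G) > 35,400 (H) > 32,200 (E) > 29,500 (B) > 27,500 (C) > 27,000 (F) > …
Bidding ends when H exits at $35,400; G takes it.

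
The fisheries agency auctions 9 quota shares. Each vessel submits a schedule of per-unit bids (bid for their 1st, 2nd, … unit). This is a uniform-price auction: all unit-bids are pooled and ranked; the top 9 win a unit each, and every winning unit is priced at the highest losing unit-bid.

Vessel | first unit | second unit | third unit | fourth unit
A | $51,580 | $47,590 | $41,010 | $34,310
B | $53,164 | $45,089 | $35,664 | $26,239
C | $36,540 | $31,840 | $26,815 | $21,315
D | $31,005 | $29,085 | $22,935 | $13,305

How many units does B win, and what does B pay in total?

B: 3 units, pays $93,015

Merging the schedules and taking the best 9: 53,164 (B-1), 51,580 (A-1), 47,590 (A-2), 45,089 (B-2), 41,010 (A-3), 36,540 (C-1), 35,664 (B-3), 34,310 (A-4), 31,840 (C-2)
The (k+1)-th unit-bid is $31,005.
B wins 3 unit(s) at $31,005 each.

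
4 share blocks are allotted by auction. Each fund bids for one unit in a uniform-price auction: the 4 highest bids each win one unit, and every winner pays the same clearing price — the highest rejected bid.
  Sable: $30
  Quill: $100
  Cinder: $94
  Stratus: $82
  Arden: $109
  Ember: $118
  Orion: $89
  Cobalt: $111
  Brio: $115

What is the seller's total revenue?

Total revenue: $400

Ordering the bids: 118 (Ember), 115 (Brio), 111 (Cobalt), 109 (Arden), 100 (Quill), 94 (Cinder), …
Winners (4 units): Ember, Brio, Cobalt, Arden.
Clearing price = highest rejected bid = $100.
Total revenue = 4 × $100 = $400.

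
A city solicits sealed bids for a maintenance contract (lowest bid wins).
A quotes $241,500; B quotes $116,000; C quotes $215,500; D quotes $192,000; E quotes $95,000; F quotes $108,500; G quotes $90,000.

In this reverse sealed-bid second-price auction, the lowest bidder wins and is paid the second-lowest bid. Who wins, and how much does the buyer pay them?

G is paid $95,000

Bids ranked: 90,000 (G) < 95,000 (E) < 108,500 (F) < 116,000 (B) < 192,000 (D) < 215,500 (C) < …
Second-price: G is paid E's bid of $95,000.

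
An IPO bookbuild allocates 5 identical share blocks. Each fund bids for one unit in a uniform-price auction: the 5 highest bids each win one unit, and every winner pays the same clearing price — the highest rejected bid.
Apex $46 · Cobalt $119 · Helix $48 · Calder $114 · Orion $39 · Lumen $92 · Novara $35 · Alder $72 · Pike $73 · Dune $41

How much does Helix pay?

Bids ranked high→low: 119 (Cobalt), 114 (Calder), 92 (Lumen), 73 (Pike), 72 (Alder), 48 (Helix), 46 (Apex), …
The 5 highest are Cobalt, Calder, Lumen, Pike, Alder.
First losing bid is Helix's $48, which sets the uniform price.
Helix does not win → pays $0.

Helix pays $0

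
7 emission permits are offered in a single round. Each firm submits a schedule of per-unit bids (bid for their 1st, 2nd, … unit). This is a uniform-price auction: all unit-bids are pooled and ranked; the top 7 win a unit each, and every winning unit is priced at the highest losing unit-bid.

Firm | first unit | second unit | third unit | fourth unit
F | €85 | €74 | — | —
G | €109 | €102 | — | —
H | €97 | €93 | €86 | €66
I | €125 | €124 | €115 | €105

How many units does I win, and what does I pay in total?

I: 4 units, pays €372

Merging the schedules and taking the best 7: 125 (I-1), 124 (I-2), 115 (I-3), 109 (G-1), 105 (I-4), 102 (G-2), 97 (H-1)
The (k+1)-th unit-bid is €93.
I wins 4 unit(s) at €93 each.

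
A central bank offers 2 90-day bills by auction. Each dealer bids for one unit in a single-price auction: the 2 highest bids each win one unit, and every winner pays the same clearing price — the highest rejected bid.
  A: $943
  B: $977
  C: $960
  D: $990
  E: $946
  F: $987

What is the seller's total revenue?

Total revenue: $1,954

Bids ranked high→low: 990 (D), 987 (F), 977 (B), 960 (C), …
The 2 highest are D, F.
Highest unsuccessful bid: $977 → clearing price.
Total revenue = 2 × $977 = $1,954.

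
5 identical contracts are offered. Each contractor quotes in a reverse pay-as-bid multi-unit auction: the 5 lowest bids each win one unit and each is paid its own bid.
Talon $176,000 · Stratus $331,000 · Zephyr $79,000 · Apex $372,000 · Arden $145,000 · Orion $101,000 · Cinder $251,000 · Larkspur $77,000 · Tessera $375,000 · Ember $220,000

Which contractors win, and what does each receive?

Larkspur $77,000, Zephyr $79,000, Orion $101,000, Arden $145,000, Talon $176,000

Sorting: 77,000 (Larkspur), 79,000 (Zephyr), 101,000 (Orion), 145,000 (Arden), 176,000 (Talon), 220,000 (Ember), 251,000 (Cinder), …
Lowest 5: Larkspur, Zephyr, Orion, Arden, Talon.
Each winner is paid its own bid: Larkspur $77,000, Zephyr $79,000, Orion $101,000, Arden $145,000, Talon $176,000.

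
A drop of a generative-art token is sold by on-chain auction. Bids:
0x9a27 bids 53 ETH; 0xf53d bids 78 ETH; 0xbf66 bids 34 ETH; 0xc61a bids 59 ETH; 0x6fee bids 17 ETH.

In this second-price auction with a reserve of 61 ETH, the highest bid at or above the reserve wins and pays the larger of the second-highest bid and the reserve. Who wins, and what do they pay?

0xf53d pays 61 ETH

Rule: the highest bid at or above the reserve wins and pays the larger of the second-highest bid and the reserve.
Bids ranked: 78 (0xf53d) > 59 (0xc61a) > 53 (0x9a27) > 34 (0xbf66) > 17 (0x6fee)
0xf53d has the top bid at or above the reserve (78 ETH).
max(second-highest 59 ETH, reserve 61 ETH) = 61 ETH.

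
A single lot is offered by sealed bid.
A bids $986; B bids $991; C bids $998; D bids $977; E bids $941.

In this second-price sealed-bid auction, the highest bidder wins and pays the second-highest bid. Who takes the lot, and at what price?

Sorting bids: 998 (C) > 991 (B) > 986 (A) > 977 (D) > 941 (E)
Second-price: C pays B's bid of $991.

C pays $991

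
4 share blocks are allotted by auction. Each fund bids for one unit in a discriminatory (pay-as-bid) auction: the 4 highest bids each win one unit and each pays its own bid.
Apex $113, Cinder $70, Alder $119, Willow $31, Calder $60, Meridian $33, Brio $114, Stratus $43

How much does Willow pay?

Sorting: 119 (Alder), 114 (Brio), 113 (Apex), 70 (Cinder), 60 (Calder), 43 (Stratus), …
Top 4: Alder, Brio, Apex, Cinder.
Willow does not win → $0.

Willow pays $0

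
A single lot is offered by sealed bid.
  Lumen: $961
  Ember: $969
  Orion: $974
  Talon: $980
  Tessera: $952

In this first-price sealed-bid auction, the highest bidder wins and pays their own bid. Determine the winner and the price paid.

Bids ranked: 980 (Talon) > 974 (Orion) > 969 (Ember) > 961 (Lumen) > 952 (Tessera)
First-price: Talon pays what they bid, $980.

Talon pays $980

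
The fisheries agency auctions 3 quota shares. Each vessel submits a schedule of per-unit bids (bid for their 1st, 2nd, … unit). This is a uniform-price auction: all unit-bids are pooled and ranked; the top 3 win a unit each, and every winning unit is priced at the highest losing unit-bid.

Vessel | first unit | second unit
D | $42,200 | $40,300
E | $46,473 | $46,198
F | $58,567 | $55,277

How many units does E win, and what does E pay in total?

Merging the schedules and taking the best 3: 58,567 (F-1), 55,277 (F-2), 46,473 (E-1)
The (k+1)-th unit-bid is $46,198.
E wins 1 unit(s) at $46,198 each.

E: 1 unit, pays $46,198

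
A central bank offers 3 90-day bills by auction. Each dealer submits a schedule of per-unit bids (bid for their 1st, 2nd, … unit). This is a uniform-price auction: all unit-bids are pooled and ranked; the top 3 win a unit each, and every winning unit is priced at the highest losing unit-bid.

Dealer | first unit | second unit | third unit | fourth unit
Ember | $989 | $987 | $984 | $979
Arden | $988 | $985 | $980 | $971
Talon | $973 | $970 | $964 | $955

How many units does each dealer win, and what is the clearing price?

Arden 1, Ember 2; clearing price $985

All unit-bids, highest first — top 3: 989 (Ember-1), 988 (Arden-1), 987 (Ember-2)
First bid not allocated: $985.
Allocation: Arden 1, Ember 2.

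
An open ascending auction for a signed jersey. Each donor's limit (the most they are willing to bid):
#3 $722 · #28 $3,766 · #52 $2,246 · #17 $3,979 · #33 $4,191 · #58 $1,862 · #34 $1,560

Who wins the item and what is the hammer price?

Sorting limits: 4,191 (#33) > 3,979 (#17) > 3,766 (#28) > 2,246 (#52) > 1,862 (#58) > 1,560 (#34) > …
Once the price passes $3,979, only #33 is left; the hammer falls at #17's limit of $3,979.

#33 wins at $3,979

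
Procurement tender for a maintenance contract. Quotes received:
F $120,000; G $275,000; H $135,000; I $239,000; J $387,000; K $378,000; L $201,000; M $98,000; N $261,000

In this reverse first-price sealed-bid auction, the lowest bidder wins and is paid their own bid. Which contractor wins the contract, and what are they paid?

M is paid $98,000

Bids in order: 98,000 (M) < 120,000 (F) < 135,000 (H) < 201,000 (L) < 239,000 (I) < 261,000 (N) < …
M has the lowest bid and is paid exactly that: $98,000.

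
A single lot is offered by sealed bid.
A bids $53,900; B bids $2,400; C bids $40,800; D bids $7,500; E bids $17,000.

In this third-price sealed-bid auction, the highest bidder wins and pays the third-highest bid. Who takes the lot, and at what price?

Bids ranked: 53,900 (A) > 40,800 (C) > 17,000 (E) > 7,500 (D) > 2,400 (B)
A wins; payment is bid #3 in the ranking = $17,000.

A pays $17,000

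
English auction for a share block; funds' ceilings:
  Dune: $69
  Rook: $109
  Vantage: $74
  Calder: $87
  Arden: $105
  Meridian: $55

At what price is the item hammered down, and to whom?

Rook wins at $105

Sorting limits: 109 (Rook) > 105 (Arden) > 87 (Calder) > 74 (Vantage) > 69 (Dune) > 55 (Meridian)
Once the price passes $105, only Rook is left; the hammer falls at Arden's limit of $105.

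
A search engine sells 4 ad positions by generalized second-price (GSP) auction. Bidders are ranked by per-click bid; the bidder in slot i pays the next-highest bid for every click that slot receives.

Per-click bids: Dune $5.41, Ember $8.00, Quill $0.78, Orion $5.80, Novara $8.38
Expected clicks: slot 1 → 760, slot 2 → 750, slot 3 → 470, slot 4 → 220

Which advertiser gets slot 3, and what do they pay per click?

Orion; $5.41 per click

Sorting advertisers: $8.38 (Novara) > $8.00 (Ember) > $5.80 (Orion) > $5.41 (Dune) > $0.78 (Quill)
Slot 3 goes to the third-ranked bidder, Orion, who pays the next bid down: $5.41/click.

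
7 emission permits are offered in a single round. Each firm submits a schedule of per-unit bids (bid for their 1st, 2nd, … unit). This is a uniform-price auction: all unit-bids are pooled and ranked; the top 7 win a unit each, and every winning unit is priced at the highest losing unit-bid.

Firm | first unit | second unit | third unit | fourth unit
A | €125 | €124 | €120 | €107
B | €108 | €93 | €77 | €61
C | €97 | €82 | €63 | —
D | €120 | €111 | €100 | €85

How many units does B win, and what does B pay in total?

Merging the schedules and taking the best 7: 125 (A-1), 124 (A-2), 120 (A-3), 120 (D-1), 111 (D-2), 108 (B-1), 107 (A-4)
First bid not allocated: €100.
B wins 1 unit(s) at €100 each.

B: 1 unit, pays €100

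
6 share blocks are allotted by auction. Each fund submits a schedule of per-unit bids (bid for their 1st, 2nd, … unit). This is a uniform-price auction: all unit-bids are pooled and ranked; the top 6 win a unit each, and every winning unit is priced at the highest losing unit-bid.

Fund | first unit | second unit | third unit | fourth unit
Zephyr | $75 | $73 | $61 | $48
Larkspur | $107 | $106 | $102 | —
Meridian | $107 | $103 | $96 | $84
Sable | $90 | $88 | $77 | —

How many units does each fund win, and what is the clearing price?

Pooled unit-bids ranked (top 6): 107 (Larkspur-1), 107 (Meridian-1), 106 (Larkspur-2), 103 (Meridian-2), 102 (Larkspur-3), 96 (Meridian-3)
First bid not allocated: $90.
Allocation: Larkspur 3, Meridian 3.

Larkspur 3, Meridian 3; clearing price $90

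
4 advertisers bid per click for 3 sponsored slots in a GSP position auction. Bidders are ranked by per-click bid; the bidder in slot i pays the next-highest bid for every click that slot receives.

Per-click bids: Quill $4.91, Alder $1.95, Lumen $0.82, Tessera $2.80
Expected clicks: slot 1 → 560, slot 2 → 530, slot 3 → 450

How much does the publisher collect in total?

Sorting advertisers: $4.91 (Quill) > $2.80 (Tessera) > $1.95 (Alder) > $0.82 (Lumen)
Slot 1: Quill pays $2.80 × 560 = $1568.00
Slot 2: Tessera pays $1.95 × 530 = $1033.50
Slot 3: Alder pays $0.82 × 450 = $369.00
Total = $2970.50

Total revenue: $2970.50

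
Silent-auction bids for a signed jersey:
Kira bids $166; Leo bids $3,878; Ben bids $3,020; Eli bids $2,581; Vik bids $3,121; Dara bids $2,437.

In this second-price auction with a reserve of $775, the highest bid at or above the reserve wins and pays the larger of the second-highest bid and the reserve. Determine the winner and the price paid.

Bids ranked: 3,878 (Leo) > 3,121 (Vik) > 3,020 (Ben) > 2,581 (Eli) > 2,437 (Dara) > 166 (Kira)
Highest eligible bid: Leo at $3,878.
max(second-highest $3,121, reserve $775) = $3,121; the reserve does not bind.

Leo pays $3,121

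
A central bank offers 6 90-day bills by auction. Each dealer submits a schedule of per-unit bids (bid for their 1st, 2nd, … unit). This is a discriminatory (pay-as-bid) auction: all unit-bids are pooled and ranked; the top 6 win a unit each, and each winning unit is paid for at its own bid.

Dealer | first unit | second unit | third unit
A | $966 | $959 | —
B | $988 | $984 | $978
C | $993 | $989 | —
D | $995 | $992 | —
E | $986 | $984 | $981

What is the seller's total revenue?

All unit-bids, highest first — top 6: 995 (D-1), 993 (C-1), 992 (D-2), 989 (C-2), 988 (B-1), 986 (E-1)
Next rejected bid: $984 (not a price — pay-as-bid).
Each winning unit pays its own bid.
Revenue = 995 + 993 + 992 + 989 + 988 + 986 = $5,943.

Total revenue: $5,943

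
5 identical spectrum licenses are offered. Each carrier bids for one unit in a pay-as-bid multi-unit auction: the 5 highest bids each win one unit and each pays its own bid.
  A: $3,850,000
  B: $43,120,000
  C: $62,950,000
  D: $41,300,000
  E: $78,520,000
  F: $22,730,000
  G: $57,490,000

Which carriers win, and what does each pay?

Bids ranked high→low: 78,520,000 (E), 62,950,000 (C), 57,490,000 (G), 43,120,000 (B), 41,300,000 (D), 22,730,000 (F), 3,850,000 (A)
The 5 highest are E, C, G, B, D.
Each winner pays its own bid: E $78,520,000, C $62,950,000, G $57,490,000, B $43,120,000, D $41,300,000.

E $78,520,000, C $62,950,000, G $57,490,000, B $43,120,000, D $41,300,000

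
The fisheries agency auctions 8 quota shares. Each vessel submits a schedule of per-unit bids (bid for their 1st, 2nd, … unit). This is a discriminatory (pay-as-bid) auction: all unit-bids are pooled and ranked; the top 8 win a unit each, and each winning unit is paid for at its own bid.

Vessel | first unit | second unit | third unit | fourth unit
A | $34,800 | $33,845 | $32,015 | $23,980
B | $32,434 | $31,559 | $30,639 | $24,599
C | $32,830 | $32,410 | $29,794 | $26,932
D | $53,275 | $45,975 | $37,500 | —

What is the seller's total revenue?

Total revenue: $303,069

Merging the schedules and taking the best 8: 53,275 (D-1), 45,975 (D-2), 37,500 (D-3), 34,800 (A-1), 33,845 (A-2), 32,830 (C-1), 32,434 (B-1), 32,410 (C-2)
Next rejected bid: $32,015 (not a price — pay-as-bid).
Each winning unit pays its own bid.
Revenue = 53,275 + 45,975 + 37,500 + 34,800 + 33,845 + 32,830 + 32,434 + 32,410 = $303,069.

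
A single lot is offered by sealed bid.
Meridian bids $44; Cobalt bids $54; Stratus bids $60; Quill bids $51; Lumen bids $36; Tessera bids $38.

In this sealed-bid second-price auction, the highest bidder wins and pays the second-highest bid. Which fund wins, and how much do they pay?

Bids in order: 60 (Stratus) > 54 (Cobalt) > 51 (Quill) > 44 (Meridian) > 38 (Tessera) > 36 (Lumen)
Stratus is highest; pays the second-highest bid, $54.

Stratus pays $54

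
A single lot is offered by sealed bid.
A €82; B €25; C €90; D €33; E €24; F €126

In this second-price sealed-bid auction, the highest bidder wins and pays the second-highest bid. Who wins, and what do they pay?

Rule: the highest bidder wins and pays the second-highest bid.
Bids in order: 126 (F) > 90 (C) > 82 (A) > 33 (D) > 25 (B) > 24 (E)
F wins with the highest bid; price is set by the runner-up at €90.

F pays €90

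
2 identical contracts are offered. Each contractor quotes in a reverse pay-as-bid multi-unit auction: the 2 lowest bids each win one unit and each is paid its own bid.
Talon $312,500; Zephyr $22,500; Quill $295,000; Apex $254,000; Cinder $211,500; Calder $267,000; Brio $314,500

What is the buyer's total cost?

Total cost: $234,000

Ordering the bids: 22,500 (Zephyr), 211,500 (Cinder), 254,000 (Apex), 267,000 (Calder), …
Winners (2 units): Zephyr, Cinder.
Total cost = 22,500 + 211,500 = $234,000.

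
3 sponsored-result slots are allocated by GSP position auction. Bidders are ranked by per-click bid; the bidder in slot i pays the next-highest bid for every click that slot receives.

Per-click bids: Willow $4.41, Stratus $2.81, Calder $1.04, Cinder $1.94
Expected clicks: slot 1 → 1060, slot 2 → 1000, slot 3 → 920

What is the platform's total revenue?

Ranked by bid: $4.41 (Willow) > $2.81 (Stratus) > $1.94 (Cinder) > $1.04 (Calder)
Slot 1: Willow pays $2.81 × 1060 = $2978.60
Slot 2: Stratus pays $1.94 × 1000 = $1940.00
Slot 3: Cinder pays $1.04 × 920 = $956.80
Total = $5875.40

Total revenue: $5875.40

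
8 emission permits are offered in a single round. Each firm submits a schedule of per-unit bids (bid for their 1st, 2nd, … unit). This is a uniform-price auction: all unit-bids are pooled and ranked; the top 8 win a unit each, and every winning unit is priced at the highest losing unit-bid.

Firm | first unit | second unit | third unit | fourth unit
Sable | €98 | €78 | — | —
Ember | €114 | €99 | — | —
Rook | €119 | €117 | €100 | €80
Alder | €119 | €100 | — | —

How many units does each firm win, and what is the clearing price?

All unit-bids, highest first — top 8: 119 (Rook-1), 119 (Alder-1), 117 (Rook-2), 114 (Ember-1), 100 (Rook-3), 100 (Alder-2), 99 (Ember-2), 98 (Sable-1)
The (k+1)-th unit-bid is €80.
Allocation: Alder 2, Ember 2, Rook 3, Sable 1.

Alder 2, Ember 2, Rook 3, Sable 1; clearing price €80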